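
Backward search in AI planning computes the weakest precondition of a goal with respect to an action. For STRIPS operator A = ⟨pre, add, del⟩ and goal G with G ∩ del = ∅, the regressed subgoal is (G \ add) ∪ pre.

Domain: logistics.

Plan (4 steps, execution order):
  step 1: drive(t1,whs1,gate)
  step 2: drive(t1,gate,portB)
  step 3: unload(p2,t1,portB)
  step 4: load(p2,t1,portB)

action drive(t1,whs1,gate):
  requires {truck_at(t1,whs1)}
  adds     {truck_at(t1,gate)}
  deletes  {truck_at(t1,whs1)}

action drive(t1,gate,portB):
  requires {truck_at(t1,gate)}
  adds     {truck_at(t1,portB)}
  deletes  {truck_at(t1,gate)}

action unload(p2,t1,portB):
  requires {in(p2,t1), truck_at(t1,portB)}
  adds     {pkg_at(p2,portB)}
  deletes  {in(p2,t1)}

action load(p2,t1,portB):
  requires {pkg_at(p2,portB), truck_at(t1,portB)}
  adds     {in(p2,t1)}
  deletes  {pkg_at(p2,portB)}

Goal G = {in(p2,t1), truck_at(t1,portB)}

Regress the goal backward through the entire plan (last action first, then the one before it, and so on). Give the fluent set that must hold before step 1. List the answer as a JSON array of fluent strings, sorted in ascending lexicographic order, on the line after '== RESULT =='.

Work backward from the goal:
  through step 4 (load(p2,t1,portB)): drop {in(p2,t1)}, keep {truck_at(t1,portB)}, require {pkg_at(p2,portB), truck_at(t1,portB)}
    → {pkg_at(p2,portB), truck_at(t1,portB)}
  through step 3 (unload(p2,t1,portB)): drop {pkg_at(p2,portB)}, keep {truck_at(t1,portB)}, require {in(p2,t1), truck_at(t1,portB)}
    → {in(p2,t1), truck_at(t1,portB)}
  through step 2 (drive(t1,gate,portB)): drop {truck_at(t1,portB)}, keep {in(p2,t1)}, require {truck_at(t1,gate)}
    → {in(p2,t1), truck_at(t1,gate)}
  through step 1 (drive(t1,whs1,gate)): drop {truck_at(t1,gate)}, keep {in(p2,t1)}, require {truck_at(t1,whs1)}
    → {in(p2,t1), truck_at(t1,whs1)}

== RESULT ==
["in(p2,t1)", "truck_at(t1,whs1)"]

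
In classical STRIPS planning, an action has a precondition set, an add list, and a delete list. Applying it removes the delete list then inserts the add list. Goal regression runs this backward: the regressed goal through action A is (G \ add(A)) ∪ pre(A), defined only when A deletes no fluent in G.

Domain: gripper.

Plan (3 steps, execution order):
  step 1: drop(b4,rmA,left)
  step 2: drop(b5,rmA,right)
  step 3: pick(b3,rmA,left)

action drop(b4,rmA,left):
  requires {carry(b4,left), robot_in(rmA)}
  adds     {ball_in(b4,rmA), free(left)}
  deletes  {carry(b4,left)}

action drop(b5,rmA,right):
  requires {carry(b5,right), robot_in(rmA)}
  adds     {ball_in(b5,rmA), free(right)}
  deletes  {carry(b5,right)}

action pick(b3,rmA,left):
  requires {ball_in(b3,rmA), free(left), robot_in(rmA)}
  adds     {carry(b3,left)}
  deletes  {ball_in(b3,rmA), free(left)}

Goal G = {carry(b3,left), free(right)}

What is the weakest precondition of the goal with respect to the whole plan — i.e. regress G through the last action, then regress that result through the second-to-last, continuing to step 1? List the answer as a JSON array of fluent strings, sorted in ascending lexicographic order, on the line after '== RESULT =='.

Work backward from the goal:
  through step 3 (pick(b3,rmA,left)): drop {carry(b3,left)}, keep {free(right)}, require {ball_in(b3,rmA), free(left), robot_in(rmA)}
    → {ball_in(b3,rmA), free(left), free(right), robot_in(rmA)}
  through step 2 (drop(b5,rmA,right)): drop {free(right)}, keep {ball_in(b3,rmA), free(left), robot_in(rmA)}, require {carry(b5,right), robot_in(rmA)}
    → {ball_in(b3,rmA), carry(b5,right), free(left), robot_in(rmA)}
  through step 1 (drop(b4,rmA,left)): drop {free(left)}, keep {ball_in(b3,rmA), carry(b5,right), robot_in(rmA)}, require {carry(b4,left), robot_in(rmA)}
    → {ball_in(b3,rmA), carry(b4,left), carry(b5,right), robot_in(rmA)}

== RESULT ==
["ball_in(b3,rmA)", "carry(b4,left)", "carry(b5,right)", "robot_in(rmA)"]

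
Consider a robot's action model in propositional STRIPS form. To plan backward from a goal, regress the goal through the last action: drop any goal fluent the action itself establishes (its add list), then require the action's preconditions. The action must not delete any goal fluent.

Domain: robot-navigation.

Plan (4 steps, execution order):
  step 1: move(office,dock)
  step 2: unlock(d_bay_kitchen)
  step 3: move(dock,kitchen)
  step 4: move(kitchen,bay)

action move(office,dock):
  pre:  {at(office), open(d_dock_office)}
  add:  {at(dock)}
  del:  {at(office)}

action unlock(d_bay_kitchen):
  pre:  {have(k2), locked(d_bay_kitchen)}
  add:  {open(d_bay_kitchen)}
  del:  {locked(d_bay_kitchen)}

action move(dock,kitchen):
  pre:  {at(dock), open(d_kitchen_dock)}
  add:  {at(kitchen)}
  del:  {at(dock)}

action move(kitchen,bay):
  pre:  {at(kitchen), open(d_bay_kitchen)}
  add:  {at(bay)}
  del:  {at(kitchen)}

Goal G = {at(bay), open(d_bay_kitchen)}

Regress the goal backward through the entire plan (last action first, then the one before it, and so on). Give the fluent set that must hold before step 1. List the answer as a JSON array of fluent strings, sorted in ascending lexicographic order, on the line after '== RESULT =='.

Work backward from the goal:
  through step 4 (move(kitchen,bay)): drop {at(bay)}, keep {open(d_bay_kitchen)}, require {at(kitchen), open(d_bay_kitchen)}
    → {at(kitchen), open(d_bay_kitchen)}
  through step 3 (move(dock,kitchen)): drop {at(kitchen)}, keep {open(d_bay_kitchen)}, require {at(dock), open(d_kitchen_dock)}
    → {at(dock), open(d_bay_kitchen), open(d_kitchen_dock)}
  through step 2 (unlock(d_bay_kitchen)): drop {open(d_bay_kitchen)}, keep {at(dock), open(d_kitchen_dock)}, require {have(k2), locked(d_bay_kitchen)}
    → {at(dock), have(k2), locked(d_bay_kitchen), open(d_kitchen_dock)}
  through step 1 (move(office,dock)): drop {at(dock)}, keep {have(k2), locked(d_bay_kitchen), open(d_kitchen_dock)}, require {at(office), open(d_dock_office)}
    → {at(office), have(k2), locked(d_bay_kitchen), open(d_dock_office), open(d_kitchen_dock)}

== RESULT ==
["at(office)", "have(k2)", "locked(d_bay_kitchen)", "open(d_dock_office)", "open(d_kitchen_dock)"]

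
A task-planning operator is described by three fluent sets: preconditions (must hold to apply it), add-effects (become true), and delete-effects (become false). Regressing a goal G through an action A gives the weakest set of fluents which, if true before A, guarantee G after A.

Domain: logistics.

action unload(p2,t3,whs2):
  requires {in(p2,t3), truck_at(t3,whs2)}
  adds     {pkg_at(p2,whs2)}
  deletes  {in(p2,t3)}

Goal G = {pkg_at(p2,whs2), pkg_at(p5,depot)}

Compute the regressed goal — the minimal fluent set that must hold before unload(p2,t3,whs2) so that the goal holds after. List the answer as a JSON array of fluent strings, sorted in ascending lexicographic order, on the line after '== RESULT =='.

Regress:
  G ∩ del = {}  (empty — regression defined)
  G \ add = {pkg_at(p2,whs2), pkg_at(p5,depot)} \ {pkg_at(p2,whs2)} = {pkg_at(p5,depot)}
  ∪ pre   = {pkg_at(p5,depot)} ∪ {in(p2,t3), truck_at(t3,whs2)}
          = {in(p2,t3), pkg_at(p5,depot), truck_at(t3,whs2)}

== RESULT ==
["in(p2,t3)", "pkg_at(p5,depot)", "truck_at(t3,whs2)"]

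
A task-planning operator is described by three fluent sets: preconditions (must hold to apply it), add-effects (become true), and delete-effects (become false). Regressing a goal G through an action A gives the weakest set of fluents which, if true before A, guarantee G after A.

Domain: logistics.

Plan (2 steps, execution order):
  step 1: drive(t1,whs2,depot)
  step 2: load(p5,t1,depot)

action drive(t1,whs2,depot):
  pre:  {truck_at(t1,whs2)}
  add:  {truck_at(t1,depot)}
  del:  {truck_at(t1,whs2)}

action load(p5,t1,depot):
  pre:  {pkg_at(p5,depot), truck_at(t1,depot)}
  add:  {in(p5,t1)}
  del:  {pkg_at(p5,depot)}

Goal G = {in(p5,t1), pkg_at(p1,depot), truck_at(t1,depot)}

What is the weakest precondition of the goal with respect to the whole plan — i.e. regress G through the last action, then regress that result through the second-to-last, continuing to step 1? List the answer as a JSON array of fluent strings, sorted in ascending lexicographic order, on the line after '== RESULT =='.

Work backward from the goal:
  through step 2 (load(p5,t1,depot)): drop {in(p5,t1)}, keep {pkg_at(p1,depot), truck_at(t1,depot)}, require {pkg_at(p5,depot), truck_at(t1,depot)}
    → {pkg_at(p1,depot), pkg_at(p5,depot), truck_at(t1,depot)}
  through step 1 (drive(t1,whs2,depot)): drop {truck_at(t1,depot)}, keep {pkg_at(p1,depot), pkg_at(p5,depot)}, require {truck_at(t1,whs2)}
    → {pkg_at(p1,depot), pkg_at(p5,depot), truck_at(t1,whs2)}

== RESULT ==
["pkg_at(p1,depot)", "pkg_at(p5,depot)", "truck_at(t1,whs2)"]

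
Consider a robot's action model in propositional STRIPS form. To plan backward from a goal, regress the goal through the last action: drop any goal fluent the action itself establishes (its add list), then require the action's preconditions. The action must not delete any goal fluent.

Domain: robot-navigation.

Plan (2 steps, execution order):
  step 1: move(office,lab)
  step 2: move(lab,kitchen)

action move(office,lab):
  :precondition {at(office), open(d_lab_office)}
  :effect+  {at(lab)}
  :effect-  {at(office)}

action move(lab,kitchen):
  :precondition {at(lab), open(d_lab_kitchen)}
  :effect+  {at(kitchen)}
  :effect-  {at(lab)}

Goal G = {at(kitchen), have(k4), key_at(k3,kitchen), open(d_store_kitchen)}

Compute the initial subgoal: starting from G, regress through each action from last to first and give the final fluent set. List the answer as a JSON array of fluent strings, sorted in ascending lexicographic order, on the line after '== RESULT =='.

Work backward from the goal:
  through step 2 (move(lab,kitchen)): drop {at(kitchen)}, keep {have(k4), key_at(k3,kitchen), open(d_store_kitchen)}, require {at(lab), open(d_lab_kitchen)}
    → {at(lab), have(k4), key_at(k3,kitchen), open(d_lab_kitchen), open(d_store_kitchen)}
  through step 1 (move(office,lab)): drop {at(lab)}, keep {have(k4), key_at(k3,kitchen), open(d_lab_kitchen), open(d_store_kitchen)}, require {at(office), open(d_lab_office)}
    → {at(office), have(k4), key_at(k3,kitchen), open(d_lab_kitchen), open(d_lab_office), open(d_store_kitchen)}

== RESULT ==
["at(office)", "have(k4)", "key_at(k3,kitchen)", "open(d_lab_kitchen)", "open(d_lab_office)", "open(d_store_kitchen)"]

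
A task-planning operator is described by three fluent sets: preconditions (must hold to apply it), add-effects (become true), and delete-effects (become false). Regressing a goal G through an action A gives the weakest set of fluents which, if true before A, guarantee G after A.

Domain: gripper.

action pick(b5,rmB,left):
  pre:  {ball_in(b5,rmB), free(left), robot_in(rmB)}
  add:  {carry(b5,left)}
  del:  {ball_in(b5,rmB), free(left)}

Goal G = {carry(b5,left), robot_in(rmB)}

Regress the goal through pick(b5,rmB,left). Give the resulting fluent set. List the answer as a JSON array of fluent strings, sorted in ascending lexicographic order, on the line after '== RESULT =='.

Compute (G \ add) ∪ pre:
  G ∩ del = {}  (empty — regression defined)
  G \ add = {carry(b5,left), robot_in(rmB)} \ {carry(b5,left)} = {robot_in(rmB)}
  ∪ pre   = {robot_in(rmB)} ∪ {ball_in(b5,rmB), free(left), robot_in(rmB)}
          = {ball_in(b5,rmB), free(left), robot_in(rmB)}

== RESULT ==
["ball_in(b5,rmB)", "free(left)", "robot_in(rmB)"]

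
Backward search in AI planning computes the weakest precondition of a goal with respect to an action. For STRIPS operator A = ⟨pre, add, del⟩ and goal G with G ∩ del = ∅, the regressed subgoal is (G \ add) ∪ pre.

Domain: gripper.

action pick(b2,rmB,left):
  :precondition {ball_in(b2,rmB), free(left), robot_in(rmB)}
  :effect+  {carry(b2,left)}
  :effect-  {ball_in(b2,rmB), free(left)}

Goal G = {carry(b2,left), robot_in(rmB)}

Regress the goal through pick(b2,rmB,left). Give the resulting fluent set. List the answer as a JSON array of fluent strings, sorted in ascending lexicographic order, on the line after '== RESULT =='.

Compute (G \ add) ∪ pre:
  G ∩ del = {}  (empty — regression defined)
  G \ add = {carry(b2,left), robot_in(rmB)} \ {carry(b2,left)} = {robot_in(rmB)}
  ∪ pre   = {robot_in(rmB)} ∪ {ball_in(b2,rmB), free(left), robot_in(rmB)}
          = {ball_in(b2,rmB), free(left), robot_in(rmB)}

== RESULT ==
["ball_in(b2,rmB)", "free(left)", "robot_in(rmB)"]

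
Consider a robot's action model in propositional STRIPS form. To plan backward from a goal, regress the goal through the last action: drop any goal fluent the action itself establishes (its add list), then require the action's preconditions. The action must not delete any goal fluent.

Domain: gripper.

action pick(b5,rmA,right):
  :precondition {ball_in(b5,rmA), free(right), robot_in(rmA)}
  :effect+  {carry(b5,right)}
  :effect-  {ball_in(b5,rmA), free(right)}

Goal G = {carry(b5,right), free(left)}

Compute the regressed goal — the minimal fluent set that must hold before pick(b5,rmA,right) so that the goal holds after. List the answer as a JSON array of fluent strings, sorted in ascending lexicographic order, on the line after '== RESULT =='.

Regress:
  G ∩ del = {}  (empty — regression defined)
  G \ add = {carry(b5,right), free(left)} \ {carry(b5,right)} = {free(left)}
  ∪ pre   = {free(left)} ∪ {ball_in(b5,rmA), free(right), robot_in(rmA)}
          = {ball_in(b5,rmA), free(left), free(right), robot_in(rmA)}

== RESULT ==
["ball_in(b5,rmA)", "free(left)", "free(right)", "robot_in(rmA)"]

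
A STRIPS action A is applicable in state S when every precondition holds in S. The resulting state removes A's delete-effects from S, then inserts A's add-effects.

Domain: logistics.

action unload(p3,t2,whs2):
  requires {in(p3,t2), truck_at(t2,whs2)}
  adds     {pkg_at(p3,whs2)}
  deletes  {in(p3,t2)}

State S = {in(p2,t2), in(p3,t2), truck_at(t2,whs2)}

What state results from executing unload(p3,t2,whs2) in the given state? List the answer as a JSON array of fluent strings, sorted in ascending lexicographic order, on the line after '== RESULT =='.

Progress:
  pre ⊆ S: {in(p3,t2), truck_at(t2,whs2)} ⊆ S  — applicable
  S \ del = {in(p2,t2), truck_at(t2,whs2)}
  ∪ add   = {in(p2,t2), pkg_at(p3,whs2), truck_at(t2,whs2)}

== RESULT ==
["in(p2,t2)", "pkg_at(p3,whs2)", "truck_at(t2,whs2)"]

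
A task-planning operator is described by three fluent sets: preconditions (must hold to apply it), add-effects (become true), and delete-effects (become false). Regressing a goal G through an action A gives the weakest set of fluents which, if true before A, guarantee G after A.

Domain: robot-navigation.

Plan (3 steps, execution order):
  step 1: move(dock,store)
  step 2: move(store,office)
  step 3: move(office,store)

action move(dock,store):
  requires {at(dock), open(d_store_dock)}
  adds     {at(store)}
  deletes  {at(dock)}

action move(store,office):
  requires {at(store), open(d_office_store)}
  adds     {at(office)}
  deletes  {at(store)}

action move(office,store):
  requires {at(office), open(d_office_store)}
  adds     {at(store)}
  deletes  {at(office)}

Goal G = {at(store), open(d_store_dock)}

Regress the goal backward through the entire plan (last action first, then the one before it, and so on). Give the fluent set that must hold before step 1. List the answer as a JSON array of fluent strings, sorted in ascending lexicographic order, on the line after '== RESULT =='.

Regress step by step:
  through step 3 (move(office,store)): drop {at(store)}, keep {open(d_store_dock)}, require {at(office), open(d_office_store)}
    → {at(office), open(d_office_store), open(d_store_dock)}
  through step 2 (move(store,office)): drop {at(office)}, keep {open(d_office_store), open(d_store_dock)}, require {at(store), open(d_office_store)}
    → {at(store), open(d_office_store), open(d_store_dock)}
  through step 1 (move(dock,store)): drop {at(store)}, keep {open(d_office_store), open(d_store_dock)}, require {at(dock), open(d_store_dock)}
    → {at(dock), open(d_office_store), open(d_store_dock)}

== RESULT ==
["at(dock)", "open(d_office_store)", "open(d_store_dock)"]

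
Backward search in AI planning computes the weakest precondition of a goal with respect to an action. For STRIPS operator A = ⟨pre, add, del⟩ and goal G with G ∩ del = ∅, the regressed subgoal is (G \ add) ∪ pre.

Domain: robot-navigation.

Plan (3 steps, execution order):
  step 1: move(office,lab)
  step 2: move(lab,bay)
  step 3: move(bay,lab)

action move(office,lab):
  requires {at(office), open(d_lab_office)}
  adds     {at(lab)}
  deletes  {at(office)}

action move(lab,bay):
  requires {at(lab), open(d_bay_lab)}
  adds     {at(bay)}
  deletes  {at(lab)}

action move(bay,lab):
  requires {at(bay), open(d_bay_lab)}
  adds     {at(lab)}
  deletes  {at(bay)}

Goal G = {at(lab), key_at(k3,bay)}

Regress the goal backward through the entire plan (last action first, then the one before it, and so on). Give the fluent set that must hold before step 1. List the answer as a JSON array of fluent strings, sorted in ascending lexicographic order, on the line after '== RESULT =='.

Work backward from the goal:
  through step 3 (move(bay,lab)): drop {at(lab)}, keep {key_at(k3,bay)}, require {at(bay), open(d_bay_lab)}
    → {at(bay), key_at(k3,bay), open(d_bay_lab)}
  through step 2 (move(lab,bay)): drop {at(bay)}, keep {key_at(k3,bay), open(d_bay_lab)}, require {at(lab), open(d_bay_lab)}
    → {at(lab), key_at(k3,bay), open(d_bay_lab)}
  through step 1 (move(office,lab)): drop {at(lab)}, keep {key_at(k3,bay), open(d_bay_lab)}, require {at(office), open(d_lab_office)}
    → {at(office), key_at(k3,bay), open(d_bay_lab), open(d_lab_office)}

== RESULT ==
["at(office)", "key_at(k3,bay)", "open(d_bay_lab)", "open(d_lab_office)"]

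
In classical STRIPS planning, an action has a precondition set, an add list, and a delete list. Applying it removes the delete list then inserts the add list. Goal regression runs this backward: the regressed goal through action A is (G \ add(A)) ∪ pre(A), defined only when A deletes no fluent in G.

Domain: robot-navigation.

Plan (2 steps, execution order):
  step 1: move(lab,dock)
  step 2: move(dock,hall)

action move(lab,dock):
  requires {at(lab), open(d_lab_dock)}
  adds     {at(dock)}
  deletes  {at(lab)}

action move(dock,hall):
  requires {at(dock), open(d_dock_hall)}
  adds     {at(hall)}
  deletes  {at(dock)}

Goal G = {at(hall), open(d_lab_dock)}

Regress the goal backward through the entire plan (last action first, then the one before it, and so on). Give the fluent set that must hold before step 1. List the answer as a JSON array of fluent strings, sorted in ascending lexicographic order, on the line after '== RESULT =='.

Regress step by step:
  through step 2 (move(dock,hall)): drop {at(hall)}, keep {open(d_lab_dock)}, require {at(dock), open(d_dock_hall)}
    → {at(dock), open(d_dock_hall), open(d_lab_dock)}
  through step 1 (move(lab,dock)): drop {at(dock)}, keep {open(d_dock_hall), open(d_lab_dock)}, require {at(lab), open(d_lab_dock)}
    → {at(lab), open(d_dock_hall), open(d_lab_dock)}

== RESULT ==
["at(lab)", "open(d_dock_hall)", "open(d_lab_dock)"]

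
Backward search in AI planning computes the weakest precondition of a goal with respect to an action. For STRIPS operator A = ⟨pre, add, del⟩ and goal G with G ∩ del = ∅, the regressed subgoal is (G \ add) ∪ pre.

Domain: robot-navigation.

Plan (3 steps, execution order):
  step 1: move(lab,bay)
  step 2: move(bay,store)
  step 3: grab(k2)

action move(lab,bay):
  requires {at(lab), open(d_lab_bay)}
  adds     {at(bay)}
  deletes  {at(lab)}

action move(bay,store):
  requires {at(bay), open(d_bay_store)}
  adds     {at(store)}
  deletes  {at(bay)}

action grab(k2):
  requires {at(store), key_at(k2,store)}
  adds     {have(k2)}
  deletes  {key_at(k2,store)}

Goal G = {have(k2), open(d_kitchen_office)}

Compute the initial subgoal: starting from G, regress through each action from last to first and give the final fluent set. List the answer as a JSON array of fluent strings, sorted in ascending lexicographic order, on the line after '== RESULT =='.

Regress step by step:
  through step 3 (grab(k2)): drop {have(k2)}, keep {open(d_kitchen_office)}, require {at(store), key_at(k2,store)}
    → {at(store), key_at(k2,store), open(d_kitchen_office)}
  through step 2 (move(bay,store)): drop {at(store)}, keep {key_at(k2,store), open(d_kitchen_office)}, require {at(bay), open(d_bay_store)}
    → {at(bay), key_at(k2,store), open(d_bay_store), open(d_kitchen_office)}
  through step 1 (move(lab,bay)): drop {at(bay)}, keep {key_at(k2,store), open(d_bay_store), open(d_kitchen_office)}, require {at(lab), open(d_lab_bay)}
    → {at(lab), key_at(k2,store), open(d_bay_store), open(d_kitchen_office), open(d_lab_bay)}

== RESULT ==
["at(lab)", "key_at(k2,store)", "open(d_bay_store)", "open(d_kitchen_office)", "open(d_lab_bay)"]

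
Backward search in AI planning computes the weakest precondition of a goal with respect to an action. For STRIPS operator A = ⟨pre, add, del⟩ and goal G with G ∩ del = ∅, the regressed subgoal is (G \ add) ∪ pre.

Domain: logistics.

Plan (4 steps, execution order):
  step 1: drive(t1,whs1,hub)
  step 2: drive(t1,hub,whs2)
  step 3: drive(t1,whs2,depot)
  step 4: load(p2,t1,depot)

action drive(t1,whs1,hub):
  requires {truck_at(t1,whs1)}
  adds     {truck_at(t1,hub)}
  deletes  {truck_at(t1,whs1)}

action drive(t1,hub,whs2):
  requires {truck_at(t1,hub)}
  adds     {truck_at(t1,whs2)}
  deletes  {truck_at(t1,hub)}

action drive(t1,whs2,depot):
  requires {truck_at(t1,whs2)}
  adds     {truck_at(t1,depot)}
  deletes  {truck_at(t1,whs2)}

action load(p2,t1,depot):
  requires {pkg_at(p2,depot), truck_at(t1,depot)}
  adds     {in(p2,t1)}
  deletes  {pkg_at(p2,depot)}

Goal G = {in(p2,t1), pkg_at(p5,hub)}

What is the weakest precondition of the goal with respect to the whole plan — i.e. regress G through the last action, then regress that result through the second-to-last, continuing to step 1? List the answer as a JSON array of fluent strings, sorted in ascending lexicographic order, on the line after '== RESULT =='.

Regress step by step:
  through step 4 (load(p2,t1,depot)): drop {in(p2,t1)}, keep {pkg_at(p5,hub)}, require {pkg_at(p2,depot), truck_at(t1,depot)}
    → {pkg_at(p2,depot), pkg_at(p5,hub), truck_at(t1,depot)}
  through step 3 (drive(t1,whs2,depot)): drop {truck_at(t1,depot)}, keep {pkg_at(p2,depot), pkg_at(p5,hub)}, require {truck_at(t1,whs2)}
    → {pkg_at(p2,depot), pkg_at(p5,hub), truck_at(t1,whs2)}
  through step 2 (drive(t1,hub,whs2)): drop {truck_at(t1,whs2)}, keep {pkg_at(p2,depot), pkg_at(p5,hub)}, require {truck_at(t1,hub)}
    → {pkg_at(p2,depot), pkg_at(p5,hub), truck_at(t1,hub)}
  through step 1 (drive(t1,whs1,hub)): drop {truck_at(t1,hub)}, keep {pkg_at(p2,depot), pkg_at(p5,hub)}, require {truck_at(t1,whs1)}
    → {pkg_at(p2,depot), pkg_at(p5,hub), truck_at(t1,whs1)}

== RESULT ==
["pkg_at(p2,depot)", "pkg_at(p5,hub)", "truck_at(t1,whs1)"]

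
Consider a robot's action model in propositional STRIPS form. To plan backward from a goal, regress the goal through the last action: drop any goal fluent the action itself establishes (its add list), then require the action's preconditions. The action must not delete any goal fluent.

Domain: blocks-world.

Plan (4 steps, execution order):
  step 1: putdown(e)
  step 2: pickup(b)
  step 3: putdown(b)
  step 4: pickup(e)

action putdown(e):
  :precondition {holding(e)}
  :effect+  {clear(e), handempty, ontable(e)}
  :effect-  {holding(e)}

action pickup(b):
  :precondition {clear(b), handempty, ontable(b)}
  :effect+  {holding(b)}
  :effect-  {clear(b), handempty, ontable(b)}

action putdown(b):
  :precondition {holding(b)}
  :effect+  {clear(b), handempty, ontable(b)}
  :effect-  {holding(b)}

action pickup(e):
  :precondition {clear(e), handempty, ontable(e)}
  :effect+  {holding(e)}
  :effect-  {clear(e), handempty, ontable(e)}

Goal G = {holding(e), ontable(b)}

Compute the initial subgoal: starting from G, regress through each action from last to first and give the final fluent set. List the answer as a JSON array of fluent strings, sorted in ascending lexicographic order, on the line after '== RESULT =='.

Work backward from the goal:
  through step 4 (pickup(e)): drop {holding(e)}, keep {ontable(b)}, require {clear(e), handempty, ontable(e)}
    → {clear(e), handempty, ontable(b), ontable(e)}
  through step 3 (putdown(b)): drop {handempty, ontable(b)}, keep {clear(e), ontable(e)}, require {holding(b)}
    → {clear(e), holding(b), ontable(e)}
  through step 2 (pickup(b)): drop {holding(b)}, keep {clear(e), ontable(e)}, require {clear(b), handempty, ontable(b)}
    → {clear(b), clear(e), handempty, ontable(b), ontable(e)}
  through step 1 (putdown(e)): drop {clear(e), handempty, ontable(e)}, keep {clear(b), ontable(b)}, require {holding(e)}
    → {clear(b), holding(e), ontable(b)}

== RESULT ==
["clear(b)", "holding(e)", "ontable(b)"]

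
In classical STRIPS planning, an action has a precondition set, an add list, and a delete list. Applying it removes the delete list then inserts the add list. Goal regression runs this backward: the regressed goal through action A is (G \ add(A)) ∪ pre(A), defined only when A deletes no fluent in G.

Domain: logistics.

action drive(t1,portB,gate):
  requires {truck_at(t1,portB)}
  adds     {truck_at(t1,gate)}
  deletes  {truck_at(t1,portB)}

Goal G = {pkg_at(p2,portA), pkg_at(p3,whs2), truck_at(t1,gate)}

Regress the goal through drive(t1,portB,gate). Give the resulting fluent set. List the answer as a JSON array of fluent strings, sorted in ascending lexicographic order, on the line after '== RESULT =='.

Compute (G \ add) ∪ pre:
  G ∩ del = {}  (empty — regression defined)
  G \ add = {pkg_at(p2,portA), pkg_at(p3,whs2), truck_at(t1,gate)} \ {truck_at(t1,gate)} = {pkg_at(p2,portA), pkg_at(p3,whs2)}
  ∪ pre   = {pkg_at(p2,portA), pkg_at(p3,whs2)} ∪ {truck_at(t1,portB)}
          = {pkg_at(p2,portA), pkg_at(p3,whs2), truck_at(t1,portB)}

== RESULT ==
["pkg_at(p2,portA)", "pkg_at(p3,whs2)", "truck_at(t1,portB)"]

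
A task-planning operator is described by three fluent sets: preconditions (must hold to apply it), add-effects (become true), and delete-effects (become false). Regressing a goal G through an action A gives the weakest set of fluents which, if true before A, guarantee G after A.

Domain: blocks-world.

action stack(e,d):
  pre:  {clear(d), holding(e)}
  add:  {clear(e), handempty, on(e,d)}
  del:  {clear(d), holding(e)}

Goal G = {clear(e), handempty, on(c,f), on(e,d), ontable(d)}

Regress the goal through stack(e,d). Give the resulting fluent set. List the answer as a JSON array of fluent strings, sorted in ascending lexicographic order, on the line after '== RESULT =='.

Regress:
  G ∩ del = {}  (empty — regression defined)
  G \ add = {clear(e), handempty, on(c,f), on(e,d), ontable(d)} \ {clear(e), handempty, on(e,d)} = {on(c,f), ontable(d)}
  ∪ pre   = {on(c,f), ontable(d)} ∪ {clear(d), holding(e)}
          = {clear(d), holding(e), on(c,f), ontable(d)}

== RESULT ==
["clear(d)", "holding(e)", "on(c,f)", "ontable(d)"]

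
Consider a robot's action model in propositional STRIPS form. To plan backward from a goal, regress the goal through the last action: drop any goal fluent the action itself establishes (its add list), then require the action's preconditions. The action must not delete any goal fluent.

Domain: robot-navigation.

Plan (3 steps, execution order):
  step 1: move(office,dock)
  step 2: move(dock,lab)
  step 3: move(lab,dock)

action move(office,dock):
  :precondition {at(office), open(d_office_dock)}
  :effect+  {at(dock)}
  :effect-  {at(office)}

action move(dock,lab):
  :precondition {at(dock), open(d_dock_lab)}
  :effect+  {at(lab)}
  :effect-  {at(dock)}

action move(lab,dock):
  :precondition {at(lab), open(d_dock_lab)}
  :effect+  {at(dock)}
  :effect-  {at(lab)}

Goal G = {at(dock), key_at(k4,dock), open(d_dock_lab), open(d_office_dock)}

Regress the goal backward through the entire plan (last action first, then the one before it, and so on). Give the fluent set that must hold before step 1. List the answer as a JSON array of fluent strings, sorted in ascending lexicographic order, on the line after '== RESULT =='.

Regress step by step:
  through step 3 (move(lab,dock)): drop {at(dock)}, keep {key_at(k4,dock), open(d_dock_lab), open(d_office_dock)}, require {at(lab), open(d_dock_lab)}
    → {at(lab), key_at(k4,dock), open(d_dock_lab), open(d_office_dock)}
  through step 2 (move(dock,lab)): drop {at(lab)}, keep {key_at(k4,dock), open(d_dock_lab), open(d_office_dock)}, require {at(dock), open(d_dock_lab)}
    → {at(dock), key_at(k4,dock), open(d_dock_lab), open(d_office_dock)}
  through step 1 (move(office,dock)): drop {at(dock)}, keep {key_at(k4,dock), open(d_dock_lab), open(d_office_dock)}, require {at(office), open(d_office_dock)}
    → {at(office), key_at(k4,dock), open(d_dock_lab), open(d_office_dock)}

== RESULT ==
["at(office)", "key_at(k4,dock)", "open(d_dock_lab)", "open(d_office_dock)"]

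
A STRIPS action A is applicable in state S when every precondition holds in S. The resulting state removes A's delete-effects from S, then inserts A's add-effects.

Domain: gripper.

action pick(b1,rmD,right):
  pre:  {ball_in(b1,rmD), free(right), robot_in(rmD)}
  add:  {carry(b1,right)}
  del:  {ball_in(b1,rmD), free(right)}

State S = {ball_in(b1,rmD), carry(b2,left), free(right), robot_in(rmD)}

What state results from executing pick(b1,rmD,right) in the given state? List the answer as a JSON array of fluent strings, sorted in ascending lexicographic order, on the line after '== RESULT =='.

Compute (S \ del) ∪ add:
  pre ⊆ S: {ball_in(b1,rmD), free(right), robot_in(rmD)} ⊆ S  — applicable
  S \ del = {carry(b2,left), robot_in(rmD)}
  ∪ add   = {carry(b1,right), carry(b2,left), robot_in(rmD)}

== RESULT ==
["carry(b1,right)", "carry(b2,left)", "robot_in(rmD)"]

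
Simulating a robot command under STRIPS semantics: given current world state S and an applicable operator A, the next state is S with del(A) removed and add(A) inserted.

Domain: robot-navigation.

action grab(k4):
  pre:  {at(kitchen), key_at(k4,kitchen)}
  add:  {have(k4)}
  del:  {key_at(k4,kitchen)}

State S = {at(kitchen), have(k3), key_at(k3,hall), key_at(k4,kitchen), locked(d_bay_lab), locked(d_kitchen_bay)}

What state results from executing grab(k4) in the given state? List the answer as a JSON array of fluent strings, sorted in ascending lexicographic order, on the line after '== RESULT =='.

Progress:
  pre ⊆ S: {at(kitchen), key_at(k4,kitchen)} ⊆ S  — applicable
  S \ del = {at(kitchen), have(k3), key_at(k3,hall), locked(d_bay_lab), locked(d_kitchen_bay)}
  ∪ add   = {at(kitchen), have(k3), have(k4), key_at(k3,hall), locked(d_bay_lab), locked(d_kitchen_bay)}

== RESULT ==
["at(kitchen)", "have(k3)", "have(k4)", "key_at(k3,hall)", "locked(d_bay_lab)", "locked(d_kitchen_bay)"]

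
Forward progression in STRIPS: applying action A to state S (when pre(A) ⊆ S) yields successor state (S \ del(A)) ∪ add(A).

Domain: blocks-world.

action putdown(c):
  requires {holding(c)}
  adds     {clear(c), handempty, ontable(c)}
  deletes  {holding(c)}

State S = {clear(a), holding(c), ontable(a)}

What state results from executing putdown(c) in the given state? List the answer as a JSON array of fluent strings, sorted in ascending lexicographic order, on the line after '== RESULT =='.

Compute (S \ del) ∪ add:
  pre ⊆ S: {holding(c)} ⊆ S  — applicable
  S \ del = {clear(a), ontable(a)}
  ∪ add   = {clear(a), clear(c), handempty, ontable(a), ontable(c)}

== RESULT ==
["clear(a)", "clear(c)", "handempty", "ontable(a)", "ontable(c)"]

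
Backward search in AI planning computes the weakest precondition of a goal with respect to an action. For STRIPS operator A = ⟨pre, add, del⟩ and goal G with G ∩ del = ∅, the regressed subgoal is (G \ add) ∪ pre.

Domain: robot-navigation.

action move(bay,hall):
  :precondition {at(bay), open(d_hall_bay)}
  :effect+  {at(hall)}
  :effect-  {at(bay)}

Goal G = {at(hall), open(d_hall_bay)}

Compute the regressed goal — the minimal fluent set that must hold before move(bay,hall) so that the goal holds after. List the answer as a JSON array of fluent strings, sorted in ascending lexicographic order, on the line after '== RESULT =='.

Regress:
  G ∩ del = {}  (empty — regression defined)
  G \ add = {at(hall), open(d_hall_bay)} \ {at(hall)} = {open(d_hall_bay)}
  ∪ pre   = {open(d_hall_bay)} ∪ {at(bay), open(d_hall_bay)}
          = {at(bay), open(d_hall_bay)}

== RESULT ==
["at(bay)", "open(d_hall_bay)"]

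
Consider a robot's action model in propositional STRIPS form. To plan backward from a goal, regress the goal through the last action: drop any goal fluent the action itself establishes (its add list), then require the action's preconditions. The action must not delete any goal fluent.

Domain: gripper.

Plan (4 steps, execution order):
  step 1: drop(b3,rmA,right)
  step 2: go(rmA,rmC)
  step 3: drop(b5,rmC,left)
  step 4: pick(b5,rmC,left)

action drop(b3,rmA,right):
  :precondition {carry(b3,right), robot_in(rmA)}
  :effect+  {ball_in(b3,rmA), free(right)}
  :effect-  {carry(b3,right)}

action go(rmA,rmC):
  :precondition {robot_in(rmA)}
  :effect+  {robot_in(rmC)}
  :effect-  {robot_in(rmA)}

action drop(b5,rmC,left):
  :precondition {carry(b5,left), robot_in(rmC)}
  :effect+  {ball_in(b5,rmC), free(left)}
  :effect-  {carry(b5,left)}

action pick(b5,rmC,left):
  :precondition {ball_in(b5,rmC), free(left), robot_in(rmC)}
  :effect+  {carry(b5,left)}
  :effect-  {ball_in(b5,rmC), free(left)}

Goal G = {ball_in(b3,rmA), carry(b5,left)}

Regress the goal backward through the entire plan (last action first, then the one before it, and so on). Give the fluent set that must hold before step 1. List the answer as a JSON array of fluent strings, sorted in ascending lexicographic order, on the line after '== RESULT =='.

Regress step by step:
  through step 4 (pick(b5,rmC,left)): drop {carry(b5,left)}, keep {ball_in(b3,rmA)}, require {ball_in(b5,rmC), free(left), robot_in(rmC)}
    → {ball_in(b3,rmA), ball_in(b5,rmC), free(left), robot_in(rmC)}
  through step 3 (drop(b5,rmC,left)): drop {ball_in(b5,rmC), free(left)}, keep {ball_in(b3,rmA), robot_in(rmC)}, require {carry(b5,left), robot_in(rmC)}
    → {ball_in(b3,rmA), carry(b5,left), robot_in(rmC)}
  through step 2 (go(rmA,rmC)): drop {robot_in(rmC)}, keep {ball_in(b3,rmA), carry(b5,left)}, require {robot_in(rmA)}
    → {ball_in(b3,rmA), carry(b5,left), robot_in(rmA)}
  through step 1 (drop(b3,rmA,right)): drop {ball_in(b3,rmA)}, keep {carry(b5,left), robot_in(rmA)}, require {carry(b3,right), robot_in(rmA)}
    → {carry(b3,right), carry(b5,left), robot_in(rmA)}

== RESULT ==
["carry(b3,right)", "carry(b5,left)", "robot_in(rmA)"]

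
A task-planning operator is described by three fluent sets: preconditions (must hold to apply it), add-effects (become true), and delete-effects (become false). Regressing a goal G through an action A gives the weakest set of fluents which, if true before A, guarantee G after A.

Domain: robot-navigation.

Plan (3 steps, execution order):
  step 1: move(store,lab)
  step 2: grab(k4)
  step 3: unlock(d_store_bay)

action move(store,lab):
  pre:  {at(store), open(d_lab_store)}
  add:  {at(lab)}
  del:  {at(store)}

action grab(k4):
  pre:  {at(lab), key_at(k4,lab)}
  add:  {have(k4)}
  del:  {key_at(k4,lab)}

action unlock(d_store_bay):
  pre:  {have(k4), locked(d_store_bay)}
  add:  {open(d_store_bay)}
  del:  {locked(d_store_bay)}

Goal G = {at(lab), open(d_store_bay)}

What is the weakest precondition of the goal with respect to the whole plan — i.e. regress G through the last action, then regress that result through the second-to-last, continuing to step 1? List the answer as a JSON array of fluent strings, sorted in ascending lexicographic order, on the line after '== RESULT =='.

Work backward from the goal:
  through step 3 (unlock(d_store_bay)): drop {open(d_store_bay)}, keep {at(lab)}, require {have(k4), locked(d_store_bay)}
    → {at(lab), have(k4), locked(d_store_bay)}
  through step 2 (grab(k4)): drop {have(k4)}, keep {at(lab), locked(d_store_bay)}, require {at(lab), key_at(k4,lab)}
    → {at(lab), key_at(k4,lab), locked(d_store_bay)}
  through step 1 (move(store,lab)): drop {at(lab)}, keep {key_at(k4,lab), locked(d_store_bay)}, require {at(store), open(d_lab_store)}
    → {at(store), key_at(k4,lab), locked(d_store_bay), open(d_lab_store)}

== RESULT ==
["at(store)", "key_at(k4,lab)", "locked(d_store_bay)", "open(d_lab_store)"]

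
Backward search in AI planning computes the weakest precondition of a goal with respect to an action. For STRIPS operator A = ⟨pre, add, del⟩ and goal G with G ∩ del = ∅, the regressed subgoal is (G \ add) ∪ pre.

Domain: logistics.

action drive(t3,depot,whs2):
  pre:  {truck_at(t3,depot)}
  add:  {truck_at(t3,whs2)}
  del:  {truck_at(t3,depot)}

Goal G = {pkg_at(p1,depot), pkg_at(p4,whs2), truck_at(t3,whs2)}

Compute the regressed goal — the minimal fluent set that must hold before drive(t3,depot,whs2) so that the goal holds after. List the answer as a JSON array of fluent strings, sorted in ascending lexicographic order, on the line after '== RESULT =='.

Compute (G \ add) ∪ pre:
  G ∩ del = {}  (empty — regression defined)
  G \ add = {pkg_at(p1,depot), pkg_at(p4,whs2), truck_at(t3,whs2)} \ {truck_at(t3,whs2)} = {pkg_at(p1,depot), pkg_at(p4,whs2)}
  ∪ pre   = {pkg_at(p1,depot), pkg_at(p4,whs2)} ∪ {truck_at(t3,depot)}
          = {pkg_at(p1,depot), pkg_at(p4,whs2), truck_at(t3,depot)}

== RESULT ==
["pkg_at(p1,depot)", "pkg_at(p4,whs2)", "truck_at(t3,depot)"]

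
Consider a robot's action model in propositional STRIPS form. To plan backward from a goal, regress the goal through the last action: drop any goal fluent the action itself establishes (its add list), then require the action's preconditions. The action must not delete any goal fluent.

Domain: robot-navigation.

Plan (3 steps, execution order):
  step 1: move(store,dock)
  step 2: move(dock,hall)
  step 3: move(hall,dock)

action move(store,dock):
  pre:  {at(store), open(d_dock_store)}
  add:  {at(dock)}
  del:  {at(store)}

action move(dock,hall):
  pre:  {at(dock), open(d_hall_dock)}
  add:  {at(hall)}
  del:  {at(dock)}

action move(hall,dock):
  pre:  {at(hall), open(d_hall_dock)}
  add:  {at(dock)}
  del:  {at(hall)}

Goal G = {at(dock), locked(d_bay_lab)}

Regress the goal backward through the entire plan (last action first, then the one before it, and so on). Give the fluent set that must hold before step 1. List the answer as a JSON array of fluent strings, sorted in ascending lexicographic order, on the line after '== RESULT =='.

Work backward from the goal:
  through step 3 (move(hall,dock)): drop {at(dock)}, keep {locked(d_bay_lab)}, require {at(hall), open(d_hall_dock)}
    → {at(hall), locked(d_bay_lab), open(d_hall_dock)}
  through step 2 (move(dock,hall)): drop {at(hall)}, keep {locked(d_bay_lab), open(d_hall_dock)}, require {at(dock), open(d_hall_dock)}
    → {at(dock), locked(d_bay_lab), open(d_hall_dock)}
  through step 1 (move(store,dock)): drop {at(dock)}, keep {locked(d_bay_lab), open(d_hall_dock)}, require {at(store), open(d_dock_store)}
    → {at(store), locked(d_bay_lab), open(d_dock_store), open(d_hall_dock)}

== RESULT ==
["at(store)", "locked(d_bay_lab)", "open(d_dock_store)", "open(d_hall_dock)"]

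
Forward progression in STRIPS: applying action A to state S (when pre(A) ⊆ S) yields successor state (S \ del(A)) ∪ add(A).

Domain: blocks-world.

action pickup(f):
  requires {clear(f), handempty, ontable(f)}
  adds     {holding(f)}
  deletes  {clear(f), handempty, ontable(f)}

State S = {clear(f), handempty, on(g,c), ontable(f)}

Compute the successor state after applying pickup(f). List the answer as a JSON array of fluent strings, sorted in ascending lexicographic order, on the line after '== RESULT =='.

Progress:
  pre ⊆ S: {clear(f), handempty, ontable(f)} ⊆ S  — applicable
  S \ del = {on(g,c)}
  ∪ add   = {holding(f), on(g,c)}

== RESULT ==
["holding(f)", "on(g,c)"]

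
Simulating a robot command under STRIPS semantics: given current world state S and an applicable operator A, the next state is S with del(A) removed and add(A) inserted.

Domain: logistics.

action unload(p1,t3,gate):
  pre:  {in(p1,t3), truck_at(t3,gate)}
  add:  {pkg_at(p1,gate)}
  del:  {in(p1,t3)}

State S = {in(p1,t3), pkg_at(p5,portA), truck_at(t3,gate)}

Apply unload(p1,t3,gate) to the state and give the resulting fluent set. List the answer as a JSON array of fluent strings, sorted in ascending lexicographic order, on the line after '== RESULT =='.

Progress:
  pre ⊆ S: {in(p1,t3), truck_at(t3,gate)} ⊆ S  — applicable
  S \ del = {pkg_at(p5,portA), truck_at(t3,gate)}
  ∪ add   = {pkg_at(p1,gate), pkg_at(p5,portA), truck_at(t3,gate)}

== RESULT ==
["pkg_at(p1,gate)", "pkg_at(p5,portA)", "truck_at(t3,gate)"]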